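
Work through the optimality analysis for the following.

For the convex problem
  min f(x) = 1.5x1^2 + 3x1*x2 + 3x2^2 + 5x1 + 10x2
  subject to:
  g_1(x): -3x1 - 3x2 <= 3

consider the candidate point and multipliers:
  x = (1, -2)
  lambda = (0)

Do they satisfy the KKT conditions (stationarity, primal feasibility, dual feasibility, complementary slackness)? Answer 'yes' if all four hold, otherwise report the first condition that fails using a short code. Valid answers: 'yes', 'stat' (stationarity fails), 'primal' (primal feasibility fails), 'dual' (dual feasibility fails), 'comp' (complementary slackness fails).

Gradient of f: grad f(x) = Q x + c = (2, 1)
Constraint values g_i(x) = a_i^T x - b_i:
  g_1((1, -2)) = 0
Stationarity residual: grad f(x) + sum_i lambda_i a_i = (2, 1)
  -> stationarity FAILS
Primal feasibility (all g_i <= 0): OK
Dual feasibility (all lambda_i >= 0): OK
Complementary slackness (lambda_i * g_i(x) = 0 for all i): OK

Verdict: the first failing condition is stationarity -> stat.

stat


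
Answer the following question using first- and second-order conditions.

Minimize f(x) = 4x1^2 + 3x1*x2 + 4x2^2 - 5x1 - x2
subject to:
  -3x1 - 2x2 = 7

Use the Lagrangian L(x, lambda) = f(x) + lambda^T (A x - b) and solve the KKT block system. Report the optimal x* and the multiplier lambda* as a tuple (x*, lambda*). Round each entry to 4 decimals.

Form the Lagrangian:
  L(x, lambda) = (1/2) x^T Q x + c^T x + lambda^T (A x - b)
Stationarity (grad_x L = 0): Q x + c + A^T lambda = 0.
Primal feasibility: A x = b.

This gives the KKT block system:
  [ Q   A^T ] [ x     ]   [-c ]
  [ A    0  ] [ lambda ] = [ b ]

Solving the linear system:
  x*      = (-1.6471, -1.0294)
  lambda* = (-7.0882)
  f(x*)   = 29.4412

x* = (-1.6471, -1.0294), lambda* = (-7.0882)


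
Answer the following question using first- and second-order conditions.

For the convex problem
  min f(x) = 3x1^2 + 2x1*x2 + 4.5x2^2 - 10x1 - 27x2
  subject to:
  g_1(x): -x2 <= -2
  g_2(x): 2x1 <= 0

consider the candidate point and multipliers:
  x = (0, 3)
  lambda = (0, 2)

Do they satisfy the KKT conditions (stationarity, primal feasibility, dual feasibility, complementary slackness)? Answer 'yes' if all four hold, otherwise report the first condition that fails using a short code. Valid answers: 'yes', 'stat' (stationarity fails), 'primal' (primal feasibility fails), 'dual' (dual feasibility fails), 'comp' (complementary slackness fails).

Gradient of f: grad f(x) = Q x + c = (-4, 0)
Constraint values g_i(x) = a_i^T x - b_i:
  g_1((0, 3)) = -1
  g_2((0, 3)) = 0
Stationarity residual: grad f(x) + sum_i lambda_i a_i = (0, 0)
  -> stationarity OK
Primal feasibility (all g_i <= 0): OK
Dual feasibility (all lambda_i >= 0): OK
Complementary slackness (lambda_i * g_i(x) = 0 for all i): OK

Verdict: yes, KKT holds.

yes


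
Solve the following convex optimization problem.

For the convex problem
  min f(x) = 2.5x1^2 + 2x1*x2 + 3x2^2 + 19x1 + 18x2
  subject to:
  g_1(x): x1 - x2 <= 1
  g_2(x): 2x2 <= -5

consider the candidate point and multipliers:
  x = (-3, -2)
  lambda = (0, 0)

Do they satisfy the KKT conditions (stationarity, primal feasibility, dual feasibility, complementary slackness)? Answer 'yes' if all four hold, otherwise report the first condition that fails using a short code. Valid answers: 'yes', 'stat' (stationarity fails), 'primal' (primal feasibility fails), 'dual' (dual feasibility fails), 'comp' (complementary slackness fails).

Gradient of f: grad f(x) = Q x + c = (0, 0)
Constraint values g_i(x) = a_i^T x - b_i:
  g_1((-3, -2)) = -2
  g_2((-3, -2)) = 1
Stationarity residual: grad f(x) + sum_i lambda_i a_i = (0, 0)
  -> stationarity OK
Primal feasibility (all g_i <= 0): FAILS
Dual feasibility (all lambda_i >= 0): OK
Complementary slackness (lambda_i * g_i(x) = 0 for all i): OK

Verdict: the first failing condition is primal_feasibility -> primal.

primal


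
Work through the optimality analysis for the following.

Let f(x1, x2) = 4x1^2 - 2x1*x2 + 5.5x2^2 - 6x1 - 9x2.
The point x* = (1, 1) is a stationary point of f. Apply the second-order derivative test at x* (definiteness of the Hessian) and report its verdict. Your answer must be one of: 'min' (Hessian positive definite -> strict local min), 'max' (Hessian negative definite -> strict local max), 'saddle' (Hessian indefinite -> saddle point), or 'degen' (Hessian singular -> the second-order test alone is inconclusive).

Compute the Hessian H = grad^2 f:
  H = [[8, -2], [-2, 11]]
Verify stationarity: grad f(x*) = H x* + g = (0, 0).
Eigenvalues of H: 7, 12.
Both eigenvalues > 0, so H is positive definite -> x* is a strict local min.

min


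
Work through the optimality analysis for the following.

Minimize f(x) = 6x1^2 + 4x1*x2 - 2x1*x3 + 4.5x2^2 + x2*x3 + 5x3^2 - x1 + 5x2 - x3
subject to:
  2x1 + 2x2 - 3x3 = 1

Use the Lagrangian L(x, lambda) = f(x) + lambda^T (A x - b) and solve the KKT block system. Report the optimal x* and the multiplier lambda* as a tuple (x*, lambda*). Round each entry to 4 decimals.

Form the Lagrangian:
  L(x, lambda) = (1/2) x^T Q x + c^T x + lambda^T (A x - b)
Stationarity (grad_x L = 0): Q x + c + A^T lambda = 0.
Primal feasibility: A x = b.

This gives the KKT block system:
  [ Q   A^T ] [ x     ]   [-c ]
  [ A    0  ] [ lambda ] = [ b ]

Solving the linear system:
  x*      = (0.4293, -0.3463, -0.278)
  lambda* = (-1.6615)
  f(x*)   = -0.1106

x* = (0.4293, -0.3463, -0.278), lambda* = (-1.6615)


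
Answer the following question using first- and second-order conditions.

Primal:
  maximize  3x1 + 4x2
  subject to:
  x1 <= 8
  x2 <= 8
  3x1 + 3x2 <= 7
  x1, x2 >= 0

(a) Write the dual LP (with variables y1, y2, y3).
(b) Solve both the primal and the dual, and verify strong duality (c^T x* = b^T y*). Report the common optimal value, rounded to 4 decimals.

The standard primal-dual pair for 'max c^T x s.t. A x <= b, x >= 0' is:
  Dual:  min b^T y  s.t.  A^T y >= c,  y >= 0.

So the dual LP is:
  minimize  8y1 + 8y2 + 7y3
  subject to:
    y1 + 3y3 >= 3
    y2 + 3y3 >= 4
    y1, y2, y3 >= 0

Solving the primal: x* = (0, 2.3333).
  primal value c^T x* = 9.3333.
Solving the dual: y* = (0, 0, 1.3333).
  dual value b^T y* = 9.3333.
Strong duality: c^T x* = b^T y*. Confirmed.

9.3333


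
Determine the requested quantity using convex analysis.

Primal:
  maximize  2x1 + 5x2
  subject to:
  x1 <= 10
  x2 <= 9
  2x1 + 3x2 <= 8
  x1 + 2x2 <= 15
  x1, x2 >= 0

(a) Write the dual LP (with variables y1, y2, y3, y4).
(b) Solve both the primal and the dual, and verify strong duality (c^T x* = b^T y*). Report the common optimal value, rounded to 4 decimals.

The standard primal-dual pair for 'max c^T x s.t. A x <= b, x >= 0' is:
  Dual:  min b^T y  s.t.  A^T y >= c,  y >= 0.

So the dual LP is:
  minimize  10y1 + 9y2 + 8y3 + 15y4
  subject to:
    y1 + 2y3 + y4 >= 2
    y2 + 3y3 + 2y4 >= 5
    y1, y2, y3, y4 >= 0

Solving the primal: x* = (0, 2.6667).
  primal value c^T x* = 13.3333.
Solving the dual: y* = (0, 0, 1.6667, 0).
  dual value b^T y* = 13.3333.
Strong duality: c^T x* = b^T y*. Confirmed.

13.3333


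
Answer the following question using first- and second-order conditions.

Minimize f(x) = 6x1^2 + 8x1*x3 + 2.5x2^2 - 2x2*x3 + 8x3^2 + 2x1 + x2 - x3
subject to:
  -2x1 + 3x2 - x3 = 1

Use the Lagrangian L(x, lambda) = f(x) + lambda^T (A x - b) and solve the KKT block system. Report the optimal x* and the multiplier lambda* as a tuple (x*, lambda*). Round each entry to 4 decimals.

Form the Lagrangian:
  L(x, lambda) = (1/2) x^T Q x + c^T x + lambda^T (A x - b)
Stationarity (grad_x L = 0): Q x + c + A^T lambda = 0.
Primal feasibility: A x = b.

This gives the KKT block system:
  [ Q   A^T ] [ x     ]   [-c ]
  [ A    0  ] [ lambda ] = [ b ]

Solving the linear system:
  x*      = (-0.4074, 0.1481, 0.2593)
  lambda* = (-0.4074)
  f(x*)   = -0.2593

x* = (-0.4074, 0.1481, 0.2593), lambda* = (-0.4074)


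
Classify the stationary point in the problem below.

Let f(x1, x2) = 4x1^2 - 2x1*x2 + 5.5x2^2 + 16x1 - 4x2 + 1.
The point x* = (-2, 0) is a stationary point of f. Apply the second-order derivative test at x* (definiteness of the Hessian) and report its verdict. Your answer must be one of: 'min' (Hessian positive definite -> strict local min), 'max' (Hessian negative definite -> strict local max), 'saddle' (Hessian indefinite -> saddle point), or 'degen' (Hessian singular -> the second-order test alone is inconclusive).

Compute the Hessian H = grad^2 f:
  H = [[8, -2], [-2, 11]]
Verify stationarity: grad f(x*) = H x* + g = (0, 0).
Eigenvalues of H: 7, 12.
Both eigenvalues > 0, so H is positive definite -> x* is a strict local min.

min


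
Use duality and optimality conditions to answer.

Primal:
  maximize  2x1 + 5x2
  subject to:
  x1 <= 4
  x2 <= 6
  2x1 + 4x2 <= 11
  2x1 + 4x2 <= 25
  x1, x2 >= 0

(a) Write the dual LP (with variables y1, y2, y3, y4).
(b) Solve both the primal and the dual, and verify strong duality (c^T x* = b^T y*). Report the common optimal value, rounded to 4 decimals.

The standard primal-dual pair for 'max c^T x s.t. A x <= b, x >= 0' is:
  Dual:  min b^T y  s.t.  A^T y >= c,  y >= 0.

So the dual LP is:
  minimize  4y1 + 6y2 + 11y3 + 25y4
  subject to:
    y1 + 2y3 + 2y4 >= 2
    y2 + 4y3 + 4y4 >= 5
    y1, y2, y3, y4 >= 0

Solving the primal: x* = (0, 2.75).
  primal value c^T x* = 13.75.
Solving the dual: y* = (0, 0, 1.25, 0).
  dual value b^T y* = 13.75.
Strong duality: c^T x* = b^T y*. Confirmed.

13.75


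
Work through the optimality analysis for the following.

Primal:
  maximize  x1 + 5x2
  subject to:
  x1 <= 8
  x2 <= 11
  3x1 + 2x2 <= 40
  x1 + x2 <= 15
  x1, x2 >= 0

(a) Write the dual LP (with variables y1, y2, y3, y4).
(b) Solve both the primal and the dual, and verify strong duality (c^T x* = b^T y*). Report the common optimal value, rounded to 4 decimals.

The standard primal-dual pair for 'max c^T x s.t. A x <= b, x >= 0' is:
  Dual:  min b^T y  s.t.  A^T y >= c,  y >= 0.

So the dual LP is:
  minimize  8y1 + 11y2 + 40y3 + 15y4
  subject to:
    y1 + 3y3 + y4 >= 1
    y2 + 2y3 + y4 >= 5
    y1, y2, y3, y4 >= 0

Solving the primal: x* = (4, 11).
  primal value c^T x* = 59.
Solving the dual: y* = (0, 4, 0, 1).
  dual value b^T y* = 59.
Strong duality: c^T x* = b^T y*. Confirmed.

59


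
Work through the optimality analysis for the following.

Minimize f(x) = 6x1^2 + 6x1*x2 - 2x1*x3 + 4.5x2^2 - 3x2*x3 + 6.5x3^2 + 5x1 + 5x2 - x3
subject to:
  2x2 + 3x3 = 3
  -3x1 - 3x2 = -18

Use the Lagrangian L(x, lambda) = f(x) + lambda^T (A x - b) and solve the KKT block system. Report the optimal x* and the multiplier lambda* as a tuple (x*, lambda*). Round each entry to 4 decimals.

Form the Lagrangian:
  L(x, lambda) = (1/2) x^T Q x + c^T x + lambda^T (A x - b)
Stationarity (grad_x L = 0): Q x + c + A^T lambda = 0.
Primal feasibility: A x = b.

This gives the KKT block system:
  [ Q   A^T ] [ x     ]   [-c ]
  [ A    0  ] [ lambda ] = [ b ]

Solving the linear system:
  x*      = (3.7034, 2.2966, -0.531)
  lambda* = (7.4, 21.4276)
  f(x*)   = 197.0138

x* = (3.7034, 2.2966, -0.531), lambda* = (7.4, 21.4276)


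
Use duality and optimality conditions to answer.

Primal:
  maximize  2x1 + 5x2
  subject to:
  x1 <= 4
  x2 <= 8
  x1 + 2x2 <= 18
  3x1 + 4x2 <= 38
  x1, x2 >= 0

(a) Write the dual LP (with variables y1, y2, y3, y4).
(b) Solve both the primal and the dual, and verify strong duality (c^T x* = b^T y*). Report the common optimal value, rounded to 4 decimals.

The standard primal-dual pair for 'max c^T x s.t. A x <= b, x >= 0' is:
  Dual:  min b^T y  s.t.  A^T y >= c,  y >= 0.

So the dual LP is:
  minimize  4y1 + 8y2 + 18y3 + 38y4
  subject to:
    y1 + y3 + 3y4 >= 2
    y2 + 2y3 + 4y4 >= 5
    y1, y2, y3, y4 >= 0

Solving the primal: x* = (2, 8).
  primal value c^T x* = 44.
Solving the dual: y* = (0, 2.3333, 0, 0.6667).
  dual value b^T y* = 44.
Strong duality: c^T x* = b^T y*. Confirmed.

44


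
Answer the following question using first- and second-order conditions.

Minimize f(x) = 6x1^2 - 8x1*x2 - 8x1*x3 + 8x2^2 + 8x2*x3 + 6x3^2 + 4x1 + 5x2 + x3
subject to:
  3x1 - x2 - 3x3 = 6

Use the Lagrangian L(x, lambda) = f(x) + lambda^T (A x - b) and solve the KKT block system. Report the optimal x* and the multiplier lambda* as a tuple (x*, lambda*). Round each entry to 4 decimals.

Form the Lagrangian:
  L(x, lambda) = (1/2) x^T Q x + c^T x + lambda^T (A x - b)
Stationarity (grad_x L = 0): Q x + c + A^T lambda = 0.
Primal feasibility: A x = b.

This gives the KKT block system:
  [ Q   A^T ] [ x     ]   [-c ]
  [ A    0  ] [ lambda ] = [ b ]

Solving the linear system:
  x*      = (0.4292, 0.3255, -1.6792)
  lambda* = (-6.6604)
  f(x*)   = 20.8137

x* = (0.4292, 0.3255, -1.6792), lambda* = (-6.6604)


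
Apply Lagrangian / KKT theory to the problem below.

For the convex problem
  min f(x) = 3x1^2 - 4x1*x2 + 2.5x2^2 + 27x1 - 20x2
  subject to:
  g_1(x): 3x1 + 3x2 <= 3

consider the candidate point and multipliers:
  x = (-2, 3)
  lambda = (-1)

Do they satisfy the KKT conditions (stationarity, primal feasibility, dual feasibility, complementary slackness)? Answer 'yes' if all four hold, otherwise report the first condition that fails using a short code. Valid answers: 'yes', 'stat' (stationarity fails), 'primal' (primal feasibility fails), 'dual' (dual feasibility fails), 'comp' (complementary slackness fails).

Gradient of f: grad f(x) = Q x + c = (3, 3)
Constraint values g_i(x) = a_i^T x - b_i:
  g_1((-2, 3)) = 0
Stationarity residual: grad f(x) + sum_i lambda_i a_i = (0, 0)
  -> stationarity OK
Primal feasibility (all g_i <= 0): OK
Dual feasibility (all lambda_i >= 0): FAILS
Complementary slackness (lambda_i * g_i(x) = 0 for all i): OK

Verdict: the first failing condition is dual_feasibility -> dual.

dual


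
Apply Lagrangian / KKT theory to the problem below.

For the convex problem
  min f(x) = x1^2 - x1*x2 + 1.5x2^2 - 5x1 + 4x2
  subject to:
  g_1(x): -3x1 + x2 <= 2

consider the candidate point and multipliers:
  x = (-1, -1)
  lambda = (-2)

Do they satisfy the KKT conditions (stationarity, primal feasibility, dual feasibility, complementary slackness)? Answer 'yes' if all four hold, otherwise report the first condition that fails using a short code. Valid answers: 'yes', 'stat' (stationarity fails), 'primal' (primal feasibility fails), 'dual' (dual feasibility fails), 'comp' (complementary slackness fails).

Gradient of f: grad f(x) = Q x + c = (-6, 2)
Constraint values g_i(x) = a_i^T x - b_i:
  g_1((-1, -1)) = 0
Stationarity residual: grad f(x) + sum_i lambda_i a_i = (0, 0)
  -> stationarity OK
Primal feasibility (all g_i <= 0): OK
Dual feasibility (all lambda_i >= 0): FAILS
Complementary slackness (lambda_i * g_i(x) = 0 for all i): OK

Verdict: the first failing condition is dual_feasibility -> dual.

dual


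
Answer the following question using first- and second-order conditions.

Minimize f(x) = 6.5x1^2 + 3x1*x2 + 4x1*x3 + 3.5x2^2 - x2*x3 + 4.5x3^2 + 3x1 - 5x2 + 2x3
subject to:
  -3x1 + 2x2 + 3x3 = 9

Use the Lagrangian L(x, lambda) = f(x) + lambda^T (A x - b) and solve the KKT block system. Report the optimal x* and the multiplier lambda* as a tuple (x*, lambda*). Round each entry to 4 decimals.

Form the Lagrangian:
  L(x, lambda) = (1/2) x^T Q x + c^T x + lambda^T (A x - b)
Stationarity (grad_x L = 0): Q x + c + A^T lambda = 0.
Primal feasibility: A x = b.

This gives the KKT block system:
  [ Q   A^T ] [ x     ]   [-c ]
  [ A    0  ] [ lambda ] = [ b ]

Solving the linear system:
  x*      = (-1.1072, 1.6177, 0.8143)
  lambda* = (-1.0942)
  f(x*)   = 0.0331

x* = (-1.1072, 1.6177, 0.8143), lambda* = (-1.0942)


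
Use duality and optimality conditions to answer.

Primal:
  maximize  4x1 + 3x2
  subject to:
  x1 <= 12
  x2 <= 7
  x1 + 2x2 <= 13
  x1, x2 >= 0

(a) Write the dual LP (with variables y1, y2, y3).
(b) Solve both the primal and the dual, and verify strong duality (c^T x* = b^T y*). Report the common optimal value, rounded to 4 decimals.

The standard primal-dual pair for 'max c^T x s.t. A x <= b, x >= 0' is:
  Dual:  min b^T y  s.t.  A^T y >= c,  y >= 0.

So the dual LP is:
  minimize  12y1 + 7y2 + 13y3
  subject to:
    y1 + y3 >= 4
    y2 + 2y3 >= 3
    y1, y2, y3 >= 0

Solving the primal: x* = (12, 0.5).
  primal value c^T x* = 49.5.
Solving the dual: y* = (2.5, 0, 1.5).
  dual value b^T y* = 49.5.
Strong duality: c^T x* = b^T y*. Confirmed.

49.5


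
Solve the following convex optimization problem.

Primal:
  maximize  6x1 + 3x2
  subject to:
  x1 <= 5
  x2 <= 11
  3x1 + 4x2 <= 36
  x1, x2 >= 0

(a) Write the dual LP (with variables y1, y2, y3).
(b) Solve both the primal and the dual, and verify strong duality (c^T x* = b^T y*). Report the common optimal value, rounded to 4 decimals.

The standard primal-dual pair for 'max c^T x s.t. A x <= b, x >= 0' is:
  Dual:  min b^T y  s.t.  A^T y >= c,  y >= 0.

So the dual LP is:
  minimize  5y1 + 11y2 + 36y3
  subject to:
    y1 + 3y3 >= 6
    y2 + 4y3 >= 3
    y1, y2, y3 >= 0

Solving the primal: x* = (5, 5.25).
  primal value c^T x* = 45.75.
Solving the dual: y* = (3.75, 0, 0.75).
  dual value b^T y* = 45.75.
Strong duality: c^T x* = b^T y*. Confirmed.

45.75


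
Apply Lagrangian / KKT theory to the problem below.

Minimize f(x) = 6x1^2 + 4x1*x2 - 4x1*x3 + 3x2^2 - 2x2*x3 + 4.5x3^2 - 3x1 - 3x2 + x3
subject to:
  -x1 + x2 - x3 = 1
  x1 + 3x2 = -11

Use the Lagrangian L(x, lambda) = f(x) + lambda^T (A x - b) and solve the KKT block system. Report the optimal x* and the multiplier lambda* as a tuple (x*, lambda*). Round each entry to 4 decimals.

Form the Lagrangian:
  L(x, lambda) = (1/2) x^T Q x + c^T x + lambda^T (A x - b)
Stationarity (grad_x L = 0): Q x + c + A^T lambda = 0.
Primal feasibility: A x = b.

This gives the KKT block system:
  [ Q   A^T ] [ x     ]   [-c ]
  [ A    0  ] [ lambda ] = [ b ]

Solving the linear system:
  x*      = (-1.465, -3.1783, -2.7134)
  lambda* = (-11.2038, 11.2357)
  f(x*)   = 73.0064

x* = (-1.465, -3.1783, -2.7134), lambda* = (-11.2038, 11.2357)


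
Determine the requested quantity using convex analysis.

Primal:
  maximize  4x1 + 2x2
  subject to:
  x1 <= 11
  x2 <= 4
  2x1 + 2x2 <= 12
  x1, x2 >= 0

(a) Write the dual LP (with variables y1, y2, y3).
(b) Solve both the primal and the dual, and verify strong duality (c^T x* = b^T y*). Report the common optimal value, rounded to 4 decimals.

The standard primal-dual pair for 'max c^T x s.t. A x <= b, x >= 0' is:
  Dual:  min b^T y  s.t.  A^T y >= c,  y >= 0.

So the dual LP is:
  minimize  11y1 + 4y2 + 12y3
  subject to:
    y1 + 2y3 >= 4
    y2 + 2y3 >= 2
    y1, y2, y3 >= 0

Solving the primal: x* = (6, 0).
  primal value c^T x* = 24.
Solving the dual: y* = (0, 0, 2).
  dual value b^T y* = 24.
Strong duality: c^T x* = b^T y*. Confirmed.

24


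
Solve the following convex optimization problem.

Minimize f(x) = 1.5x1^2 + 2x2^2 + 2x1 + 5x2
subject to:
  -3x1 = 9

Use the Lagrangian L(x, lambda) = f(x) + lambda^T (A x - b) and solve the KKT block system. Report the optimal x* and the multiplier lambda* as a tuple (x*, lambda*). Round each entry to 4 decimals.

Form the Lagrangian:
  L(x, lambda) = (1/2) x^T Q x + c^T x + lambda^T (A x - b)
Stationarity (grad_x L = 0): Q x + c + A^T lambda = 0.
Primal feasibility: A x = b.

This gives the KKT block system:
  [ Q   A^T ] [ x     ]   [-c ]
  [ A    0  ] [ lambda ] = [ b ]

Solving the linear system:
  x*      = (-3, -1.25)
  lambda* = (-2.3333)
  f(x*)   = 4.375

x* = (-3, -1.25), lambda* = (-2.3333)


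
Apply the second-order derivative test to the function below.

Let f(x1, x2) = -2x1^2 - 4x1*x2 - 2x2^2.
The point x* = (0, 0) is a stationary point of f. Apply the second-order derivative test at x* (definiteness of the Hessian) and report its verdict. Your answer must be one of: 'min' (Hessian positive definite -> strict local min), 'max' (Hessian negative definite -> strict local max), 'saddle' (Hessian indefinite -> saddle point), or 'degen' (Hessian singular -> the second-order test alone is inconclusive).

Compute the Hessian H = grad^2 f:
  H = [[-4, -4], [-4, -4]]
Verify stationarity: grad f(x*) = H x* + g = (0, 0).
Eigenvalues of H: -8, 0.
H has a zero eigenvalue (singular; negative semidefinite but not definite), so H is neither positive definite, negative definite, nor indefinite. The second-order test alone is inconclusive -> degen.
(Indeed, f is constant along the null direction of H through x*, so x* is not a strict local extremum.)

degen


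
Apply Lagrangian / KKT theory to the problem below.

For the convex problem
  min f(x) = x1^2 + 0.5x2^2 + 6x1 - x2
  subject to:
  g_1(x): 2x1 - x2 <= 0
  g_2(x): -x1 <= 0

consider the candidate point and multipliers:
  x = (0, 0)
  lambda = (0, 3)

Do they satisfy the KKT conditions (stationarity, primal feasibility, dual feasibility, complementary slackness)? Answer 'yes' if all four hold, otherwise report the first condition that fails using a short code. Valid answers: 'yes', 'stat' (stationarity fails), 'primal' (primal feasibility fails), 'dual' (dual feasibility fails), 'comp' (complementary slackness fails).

Gradient of f: grad f(x) = Q x + c = (6, -1)
Constraint values g_i(x) = a_i^T x - b_i:
  g_1((0, 0)) = 0
  g_2((0, 0)) = 0
Stationarity residual: grad f(x) + sum_i lambda_i a_i = (3, -1)
  -> stationarity FAILS
Primal feasibility (all g_i <= 0): OK
Dual feasibility (all lambda_i >= 0): OK
Complementary slackness (lambda_i * g_i(x) = 0 for all i): OK

Verdict: the first failing condition is stationarity -> stat.

stat


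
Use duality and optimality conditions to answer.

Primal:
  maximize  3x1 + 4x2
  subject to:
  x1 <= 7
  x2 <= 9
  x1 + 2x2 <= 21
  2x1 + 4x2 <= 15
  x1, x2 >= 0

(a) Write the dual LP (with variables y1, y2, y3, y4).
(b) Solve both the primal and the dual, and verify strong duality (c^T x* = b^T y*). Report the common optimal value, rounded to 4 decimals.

The standard primal-dual pair for 'max c^T x s.t. A x <= b, x >= 0' is:
  Dual:  min b^T y  s.t.  A^T y >= c,  y >= 0.

So the dual LP is:
  minimize  7y1 + 9y2 + 21y3 + 15y4
  subject to:
    y1 + y3 + 2y4 >= 3
    y2 + 2y3 + 4y4 >= 4
    y1, y2, y3, y4 >= 0

Solving the primal: x* = (7, 0.25).
  primal value c^T x* = 22.
Solving the dual: y* = (1, 0, 0, 1).
  dual value b^T y* = 22.
Strong duality: c^T x* = b^T y*. Confirmed.

22


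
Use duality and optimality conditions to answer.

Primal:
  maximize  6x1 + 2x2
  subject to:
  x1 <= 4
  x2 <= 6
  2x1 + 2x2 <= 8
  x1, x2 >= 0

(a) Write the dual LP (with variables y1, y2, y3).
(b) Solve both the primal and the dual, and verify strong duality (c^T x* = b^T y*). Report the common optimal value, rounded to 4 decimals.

The standard primal-dual pair for 'max c^T x s.t. A x <= b, x >= 0' is:
  Dual:  min b^T y  s.t.  A^T y >= c,  y >= 0.

So the dual LP is:
  minimize  4y1 + 6y2 + 8y3
  subject to:
    y1 + 2y3 >= 6
    y2 + 2y3 >= 2
    y1, y2, y3 >= 0

Solving the primal: x* = (4, 0).
  primal value c^T x* = 24.
Solving the dual: y* = (4, 0, 1).
  dual value b^T y* = 24.
Strong duality: c^T x* = b^T y*. Confirmed.

24


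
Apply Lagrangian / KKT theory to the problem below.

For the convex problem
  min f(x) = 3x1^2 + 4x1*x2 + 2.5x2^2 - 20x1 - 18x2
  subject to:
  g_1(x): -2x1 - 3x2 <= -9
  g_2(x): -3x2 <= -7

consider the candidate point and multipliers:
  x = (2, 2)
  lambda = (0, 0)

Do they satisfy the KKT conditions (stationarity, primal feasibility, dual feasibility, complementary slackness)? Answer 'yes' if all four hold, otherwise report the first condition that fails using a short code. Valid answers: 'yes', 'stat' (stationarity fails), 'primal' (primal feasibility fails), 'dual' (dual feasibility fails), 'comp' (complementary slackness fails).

Gradient of f: grad f(x) = Q x + c = (0, 0)
Constraint values g_i(x) = a_i^T x - b_i:
  g_1((2, 2)) = -1
  g_2((2, 2)) = 1
Stationarity residual: grad f(x) + sum_i lambda_i a_i = (0, 0)
  -> stationarity OK
Primal feasibility (all g_i <= 0): FAILS
Dual feasibility (all lambda_i >= 0): OK
Complementary slackness (lambda_i * g_i(x) = 0 for all i): OK

Verdict: the first failing condition is primal_feasibility -> primal.

primal


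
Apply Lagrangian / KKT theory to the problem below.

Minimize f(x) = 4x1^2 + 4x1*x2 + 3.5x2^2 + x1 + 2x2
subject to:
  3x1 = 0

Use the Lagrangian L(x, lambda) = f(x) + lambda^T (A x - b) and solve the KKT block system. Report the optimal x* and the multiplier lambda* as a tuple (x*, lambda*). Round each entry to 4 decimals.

Form the Lagrangian:
  L(x, lambda) = (1/2) x^T Q x + c^T x + lambda^T (A x - b)
Stationarity (grad_x L = 0): Q x + c + A^T lambda = 0.
Primal feasibility: A x = b.

This gives the KKT block system:
  [ Q   A^T ] [ x     ]   [-c ]
  [ A    0  ] [ lambda ] = [ b ]

Solving the linear system:
  x*      = (0, -0.2857)
  lambda* = (0.0476)
  f(x*)   = -0.2857

x* = (0, -0.2857), lambda* = (0.0476)


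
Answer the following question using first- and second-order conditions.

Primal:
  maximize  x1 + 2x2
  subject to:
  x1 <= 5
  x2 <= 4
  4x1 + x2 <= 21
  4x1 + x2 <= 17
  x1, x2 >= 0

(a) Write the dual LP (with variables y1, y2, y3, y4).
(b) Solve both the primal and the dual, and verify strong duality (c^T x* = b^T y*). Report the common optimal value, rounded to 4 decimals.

The standard primal-dual pair for 'max c^T x s.t. A x <= b, x >= 0' is:
  Dual:  min b^T y  s.t.  A^T y >= c,  y >= 0.

So the dual LP is:
  minimize  5y1 + 4y2 + 21y3 + 17y4
  subject to:
    y1 + 4y3 + 4y4 >= 1
    y2 + y3 + y4 >= 2
    y1, y2, y3, y4 >= 0

Solving the primal: x* = (3.25, 4).
  primal value c^T x* = 11.25.
Solving the dual: y* = (0, 1.75, 0, 0.25).
  dual value b^T y* = 11.25.
Strong duality: c^T x* = b^T y*. Confirmed.

11.25


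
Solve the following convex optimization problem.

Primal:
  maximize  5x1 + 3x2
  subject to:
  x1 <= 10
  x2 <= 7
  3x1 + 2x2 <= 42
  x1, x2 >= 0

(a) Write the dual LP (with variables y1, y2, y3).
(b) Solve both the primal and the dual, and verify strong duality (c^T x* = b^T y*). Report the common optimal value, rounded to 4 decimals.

The standard primal-dual pair for 'max c^T x s.t. A x <= b, x >= 0' is:
  Dual:  min b^T y  s.t.  A^T y >= c,  y >= 0.

So the dual LP is:
  minimize  10y1 + 7y2 + 42y3
  subject to:
    y1 + 3y3 >= 5
    y2 + 2y3 >= 3
    y1, y2, y3 >= 0

Solving the primal: x* = (10, 6).
  primal value c^T x* = 68.
Solving the dual: y* = (0.5, 0, 1.5).
  dual value b^T y* = 68.
Strong duality: c^T x* = b^T y*. Confirmed.

68


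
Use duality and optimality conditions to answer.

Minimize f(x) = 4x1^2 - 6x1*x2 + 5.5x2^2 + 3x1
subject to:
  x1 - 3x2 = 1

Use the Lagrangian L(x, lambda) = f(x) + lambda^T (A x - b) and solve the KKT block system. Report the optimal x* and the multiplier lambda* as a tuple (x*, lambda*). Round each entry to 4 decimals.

Form the Lagrangian:
  L(x, lambda) = (1/2) x^T Q x + c^T x + lambda^T (A x - b)
Stationarity (grad_x L = 0): Q x + c + A^T lambda = 0.
Primal feasibility: A x = b.

This gives the KKT block system:
  [ Q   A^T ] [ x     ]   [-c ]
  [ A    0  ] [ lambda ] = [ b ]

Solving the linear system:
  x*      = (-0.7234, -0.5745)
  lambda* = (-0.6596)
  f(x*)   = -0.7553

x* = (-0.7234, -0.5745), lambda* = (-0.6596)


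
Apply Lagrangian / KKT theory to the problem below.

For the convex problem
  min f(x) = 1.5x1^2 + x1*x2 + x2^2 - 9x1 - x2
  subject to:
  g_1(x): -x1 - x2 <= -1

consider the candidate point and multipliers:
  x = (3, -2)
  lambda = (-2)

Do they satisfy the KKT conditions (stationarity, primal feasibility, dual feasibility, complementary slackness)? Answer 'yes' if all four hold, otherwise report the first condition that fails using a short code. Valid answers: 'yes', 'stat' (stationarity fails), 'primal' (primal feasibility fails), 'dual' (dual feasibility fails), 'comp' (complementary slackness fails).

Gradient of f: grad f(x) = Q x + c = (-2, -2)
Constraint values g_i(x) = a_i^T x - b_i:
  g_1((3, -2)) = 0
Stationarity residual: grad f(x) + sum_i lambda_i a_i = (0, 0)
  -> stationarity OK
Primal feasibility (all g_i <= 0): OK
Dual feasibility (all lambda_i >= 0): FAILS
Complementary slackness (lambda_i * g_i(x) = 0 for all i): OK

Verdict: the first failing condition is dual_feasibility -> dual.

dual


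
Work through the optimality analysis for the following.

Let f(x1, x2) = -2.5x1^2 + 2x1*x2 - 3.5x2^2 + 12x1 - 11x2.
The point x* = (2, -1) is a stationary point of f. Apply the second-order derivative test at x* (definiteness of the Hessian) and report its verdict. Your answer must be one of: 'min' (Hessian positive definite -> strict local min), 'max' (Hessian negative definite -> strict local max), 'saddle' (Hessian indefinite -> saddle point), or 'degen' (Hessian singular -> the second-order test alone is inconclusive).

Compute the Hessian H = grad^2 f:
  H = [[-5, 2], [2, -7]]
Verify stationarity: grad f(x*) = H x* + g = (0, 0).
Eigenvalues of H: -8.2361, -3.7639.
Both eigenvalues < 0, so H is negative definite -> x* is a strict local max.

max


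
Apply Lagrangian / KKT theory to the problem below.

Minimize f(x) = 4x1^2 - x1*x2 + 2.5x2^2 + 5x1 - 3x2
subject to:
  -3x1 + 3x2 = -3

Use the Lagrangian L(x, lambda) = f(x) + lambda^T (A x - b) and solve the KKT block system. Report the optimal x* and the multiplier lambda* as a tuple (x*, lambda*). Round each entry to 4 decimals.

Form the Lagrangian:
  L(x, lambda) = (1/2) x^T Q x + c^T x + lambda^T (A x - b)
Stationarity (grad_x L = 0): Q x + c + A^T lambda = 0.
Primal feasibility: A x = b.

This gives the KKT block system:
  [ Q   A^T ] [ x     ]   [-c ]
  [ A    0  ] [ lambda ] = [ b ]

Solving the linear system:
  x*      = (0.1818, -0.8182)
  lambda* = (2.4242)
  f(x*)   = 5.3182

x* = (0.1818, -0.8182), lambda* = (2.4242)


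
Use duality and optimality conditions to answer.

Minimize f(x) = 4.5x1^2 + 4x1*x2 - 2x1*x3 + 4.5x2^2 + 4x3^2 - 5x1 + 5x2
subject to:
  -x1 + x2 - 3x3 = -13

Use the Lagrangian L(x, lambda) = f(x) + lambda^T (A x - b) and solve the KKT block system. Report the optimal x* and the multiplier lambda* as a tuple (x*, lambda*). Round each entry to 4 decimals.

Form the Lagrangian:
  L(x, lambda) = (1/2) x^T Q x + c^T x + lambda^T (A x - b)
Stationarity (grad_x L = 0): Q x + c + A^T lambda = 0.
Primal feasibility: A x = b.

This gives the KKT block system:
  [ Q   A^T ] [ x     ]   [-c ]
  [ A    0  ] [ lambda ] = [ b ]

Solving the linear system:
  x*      = (2.7608, -2.3566, 2.6275)
  lambda* = (5.1661)
  f(x*)   = 20.7862

x* = (2.7608, -2.3566, 2.6275), lambda* = (5.1661)


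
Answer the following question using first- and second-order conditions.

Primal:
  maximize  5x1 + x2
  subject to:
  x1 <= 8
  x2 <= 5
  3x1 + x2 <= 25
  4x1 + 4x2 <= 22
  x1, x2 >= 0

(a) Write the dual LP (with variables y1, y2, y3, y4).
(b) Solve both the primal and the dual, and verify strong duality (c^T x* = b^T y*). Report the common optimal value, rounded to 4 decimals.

The standard primal-dual pair for 'max c^T x s.t. A x <= b, x >= 0' is:
  Dual:  min b^T y  s.t.  A^T y >= c,  y >= 0.

So the dual LP is:
  minimize  8y1 + 5y2 + 25y3 + 22y4
  subject to:
    y1 + 3y3 + 4y4 >= 5
    y2 + y3 + 4y4 >= 1
    y1, y2, y3, y4 >= 0

Solving the primal: x* = (5.5, 0).
  primal value c^T x* = 27.5.
Solving the dual: y* = (0, 0, 0, 1.25).
  dual value b^T y* = 27.5.
Strong duality: c^T x* = b^T y*. Confirmed.

27.5


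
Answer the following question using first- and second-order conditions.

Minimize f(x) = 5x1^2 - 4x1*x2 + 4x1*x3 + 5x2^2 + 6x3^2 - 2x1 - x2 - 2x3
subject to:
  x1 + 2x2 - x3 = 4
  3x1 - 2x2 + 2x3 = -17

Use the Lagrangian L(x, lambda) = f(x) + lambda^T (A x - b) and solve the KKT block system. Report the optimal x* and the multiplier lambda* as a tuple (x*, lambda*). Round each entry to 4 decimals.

Form the Lagrangian:
  L(x, lambda) = (1/2) x^T Q x + c^T x + lambda^T (A x - b)
Stationarity (grad_x L = 0): Q x + c + A^T lambda = 0.
Primal feasibility: A x = b.

This gives the KKT block system:
  [ Q   A^T ] [ x     ]   [-c ]
  [ A    0  ] [ lambda ] = [ b ]

Solving the linear system:
  x*      = (-2.8158, 2.5396, -1.7366)
  lambda* = (-1.5564, 16.2733)
  f(x*)   = 144.7183

x* = (-2.8158, 2.5396, -1.7366), lambda* = (-1.5564, 16.2733)


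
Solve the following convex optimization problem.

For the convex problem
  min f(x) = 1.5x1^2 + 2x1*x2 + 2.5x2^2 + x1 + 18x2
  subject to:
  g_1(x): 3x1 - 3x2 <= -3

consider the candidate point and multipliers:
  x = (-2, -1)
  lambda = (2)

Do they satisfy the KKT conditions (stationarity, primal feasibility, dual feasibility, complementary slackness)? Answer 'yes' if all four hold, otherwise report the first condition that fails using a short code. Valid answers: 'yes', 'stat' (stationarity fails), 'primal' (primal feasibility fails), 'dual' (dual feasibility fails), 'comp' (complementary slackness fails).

Gradient of f: grad f(x) = Q x + c = (-7, 9)
Constraint values g_i(x) = a_i^T x - b_i:
  g_1((-2, -1)) = 0
Stationarity residual: grad f(x) + sum_i lambda_i a_i = (-1, 3)
  -> stationarity FAILS
Primal feasibility (all g_i <= 0): OK
Dual feasibility (all lambda_i >= 0): OK
Complementary slackness (lambda_i * g_i(x) = 0 for all i): OK

Verdict: the first failing condition is stationarity -> stat.

stat


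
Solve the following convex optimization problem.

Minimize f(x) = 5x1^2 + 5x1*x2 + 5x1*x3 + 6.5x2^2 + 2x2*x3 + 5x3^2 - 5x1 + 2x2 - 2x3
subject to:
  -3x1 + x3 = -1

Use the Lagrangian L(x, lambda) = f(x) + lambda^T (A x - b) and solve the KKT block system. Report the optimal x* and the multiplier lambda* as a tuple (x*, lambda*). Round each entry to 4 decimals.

Form the Lagrangian:
  L(x, lambda) = (1/2) x^T Q x + c^T x + lambda^T (A x - b)
Stationarity (grad_x L = 0): Q x + c + A^T lambda = 0.
Primal feasibility: A x = b.

This gives the KKT block system:
  [ Q   A^T ] [ x     ]   [-c ]
  [ A    0  ] [ lambda ] = [ b ]

Solving the linear system:
  x*      = (0.3811, -0.3225, 0.1434)
  lambda* = (-0.6947)
  f(x*)   = -1.7661

x* = (0.3811, -0.3225, 0.1434), lambda* = (-0.6947)


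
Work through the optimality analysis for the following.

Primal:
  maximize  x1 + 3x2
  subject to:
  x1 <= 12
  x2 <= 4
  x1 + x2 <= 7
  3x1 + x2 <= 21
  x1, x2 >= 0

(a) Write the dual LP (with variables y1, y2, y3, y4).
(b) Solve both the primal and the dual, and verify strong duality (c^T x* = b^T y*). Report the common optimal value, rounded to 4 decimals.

The standard primal-dual pair for 'max c^T x s.t. A x <= b, x >= 0' is:
  Dual:  min b^T y  s.t.  A^T y >= c,  y >= 0.

So the dual LP is:
  minimize  12y1 + 4y2 + 7y3 + 21y4
  subject to:
    y1 + y3 + 3y4 >= 1
    y2 + y3 + y4 >= 3
    y1, y2, y3, y4 >= 0

Solving the primal: x* = (3, 4).
  primal value c^T x* = 15.
Solving the dual: y* = (0, 2, 1, 0).
  dual value b^T y* = 15.
Strong duality: c^T x* = b^T y*. Confirmed.

15


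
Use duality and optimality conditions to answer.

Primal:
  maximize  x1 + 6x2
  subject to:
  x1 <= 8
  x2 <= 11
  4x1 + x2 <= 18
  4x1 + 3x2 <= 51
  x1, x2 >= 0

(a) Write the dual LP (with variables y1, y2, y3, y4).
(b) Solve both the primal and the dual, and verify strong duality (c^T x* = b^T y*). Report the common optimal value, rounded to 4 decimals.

The standard primal-dual pair for 'max c^T x s.t. A x <= b, x >= 0' is:
  Dual:  min b^T y  s.t.  A^T y >= c,  y >= 0.

So the dual LP is:
  minimize  8y1 + 11y2 + 18y3 + 51y4
  subject to:
    y1 + 4y3 + 4y4 >= 1
    y2 + y3 + 3y4 >= 6
    y1, y2, y3, y4 >= 0

Solving the primal: x* = (1.75, 11).
  primal value c^T x* = 67.75.
Solving the dual: y* = (0, 5.75, 0.25, 0).
  dual value b^T y* = 67.75.
Strong duality: c^T x* = b^T y*. Confirmed.

67.75


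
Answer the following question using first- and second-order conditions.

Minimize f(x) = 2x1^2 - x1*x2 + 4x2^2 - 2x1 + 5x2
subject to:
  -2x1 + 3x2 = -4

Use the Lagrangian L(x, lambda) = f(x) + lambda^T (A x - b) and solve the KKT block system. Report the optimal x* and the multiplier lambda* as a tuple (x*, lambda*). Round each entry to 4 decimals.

Form the Lagrangian:
  L(x, lambda) = (1/2) x^T Q x + c^T x + lambda^T (A x - b)
Stationarity (grad_x L = 0): Q x + c + A^T lambda = 0.
Primal feasibility: A x = b.

This gives the KKT block system:
  [ Q   A^T ] [ x     ]   [-c ]
  [ A    0  ] [ lambda ] = [ b ]

Solving the linear system:
  x*      = (0.7143, -0.8571)
  lambda* = (0.8571)
  f(x*)   = -1.1429

x* = (0.7143, -0.8571), lambda* = (0.8571)


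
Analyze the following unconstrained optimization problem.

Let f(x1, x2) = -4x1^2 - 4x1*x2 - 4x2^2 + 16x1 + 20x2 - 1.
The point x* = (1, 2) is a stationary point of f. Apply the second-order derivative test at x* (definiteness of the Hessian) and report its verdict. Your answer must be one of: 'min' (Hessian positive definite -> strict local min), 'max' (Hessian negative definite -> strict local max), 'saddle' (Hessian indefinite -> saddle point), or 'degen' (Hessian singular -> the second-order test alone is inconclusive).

Compute the Hessian H = grad^2 f:
  H = [[-8, -4], [-4, -8]]
Verify stationarity: grad f(x*) = H x* + g = (0, 0).
Eigenvalues of H: -12, -4.
Both eigenvalues < 0, so H is negative definite -> x* is a strict local max.

max


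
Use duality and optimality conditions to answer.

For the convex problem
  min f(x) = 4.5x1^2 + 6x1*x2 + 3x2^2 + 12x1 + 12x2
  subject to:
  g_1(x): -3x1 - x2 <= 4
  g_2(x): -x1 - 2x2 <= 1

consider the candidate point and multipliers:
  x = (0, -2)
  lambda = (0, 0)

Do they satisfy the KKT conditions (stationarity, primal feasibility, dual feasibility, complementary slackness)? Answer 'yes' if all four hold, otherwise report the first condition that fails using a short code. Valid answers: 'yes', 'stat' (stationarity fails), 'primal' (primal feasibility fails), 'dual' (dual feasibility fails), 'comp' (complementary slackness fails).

Gradient of f: grad f(x) = Q x + c = (0, 0)
Constraint values g_i(x) = a_i^T x - b_i:
  g_1((0, -2)) = -2
  g_2((0, -2)) = 3
Stationarity residual: grad f(x) + sum_i lambda_i a_i = (0, 0)
  -> stationarity OK
Primal feasibility (all g_i <= 0): FAILS
Dual feasibility (all lambda_i >= 0): OK
Complementary slackness (lambda_i * g_i(x) = 0 for all i): OK

Verdict: the first failing condition is primal_feasibility -> primal.

primal


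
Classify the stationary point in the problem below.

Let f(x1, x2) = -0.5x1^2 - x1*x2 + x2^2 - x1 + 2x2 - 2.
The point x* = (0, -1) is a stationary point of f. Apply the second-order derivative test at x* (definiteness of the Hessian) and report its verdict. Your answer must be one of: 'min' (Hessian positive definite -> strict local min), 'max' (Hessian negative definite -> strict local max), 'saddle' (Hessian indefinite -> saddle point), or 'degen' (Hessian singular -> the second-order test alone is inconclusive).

Compute the Hessian H = grad^2 f:
  H = [[-1, -1], [-1, 2]]
Verify stationarity: grad f(x*) = H x* + g = (0, 0).
Eigenvalues of H: -1.3028, 2.3028.
Eigenvalues have mixed signs, so H is indefinite -> x* is a saddle point.

saddle


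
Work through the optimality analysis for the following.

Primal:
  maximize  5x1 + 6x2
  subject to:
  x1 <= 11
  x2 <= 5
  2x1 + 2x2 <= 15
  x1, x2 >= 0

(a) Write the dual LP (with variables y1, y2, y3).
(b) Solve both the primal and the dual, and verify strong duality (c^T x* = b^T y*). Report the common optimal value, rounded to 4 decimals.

The standard primal-dual pair for 'max c^T x s.t. A x <= b, x >= 0' is:
  Dual:  min b^T y  s.t.  A^T y >= c,  y >= 0.

So the dual LP is:
  minimize  11y1 + 5y2 + 15y3
  subject to:
    y1 + 2y3 >= 5
    y2 + 2y3 >= 6
    y1, y2, y3 >= 0

Solving the primal: x* = (2.5, 5).
  primal value c^T x* = 42.5.
Solving the dual: y* = (0, 1, 2.5).
  dual value b^T y* = 42.5.
Strong duality: c^T x* = b^T y*. Confirmed.

42.5


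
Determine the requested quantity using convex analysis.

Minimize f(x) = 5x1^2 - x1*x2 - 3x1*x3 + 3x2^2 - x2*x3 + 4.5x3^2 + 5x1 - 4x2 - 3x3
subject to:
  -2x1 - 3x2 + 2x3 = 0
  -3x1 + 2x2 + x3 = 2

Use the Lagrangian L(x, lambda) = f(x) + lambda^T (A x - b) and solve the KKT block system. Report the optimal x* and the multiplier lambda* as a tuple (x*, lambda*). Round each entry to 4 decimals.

Form the Lagrangian:
  L(x, lambda) = (1/2) x^T Q x + c^T x + lambda^T (A x - b)
Stationarity (grad_x L = 0): Q x + c + A^T lambda = 0.
Primal feasibility: A x = b.

This gives the KKT block system:
  [ Q   A^T ] [ x     ]   [-c ]
  [ A    0  ] [ lambda ] = [ b ]

Solving the linear system:
  x*      = (-0.3055, 0.3969, 0.2898)
  lambda* = (-0.2655, 0.4033)
  f(x*)   = -2.3954

x* = (-0.3055, 0.3969, 0.2898), lambda* = (-0.2655, 0.4033)
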